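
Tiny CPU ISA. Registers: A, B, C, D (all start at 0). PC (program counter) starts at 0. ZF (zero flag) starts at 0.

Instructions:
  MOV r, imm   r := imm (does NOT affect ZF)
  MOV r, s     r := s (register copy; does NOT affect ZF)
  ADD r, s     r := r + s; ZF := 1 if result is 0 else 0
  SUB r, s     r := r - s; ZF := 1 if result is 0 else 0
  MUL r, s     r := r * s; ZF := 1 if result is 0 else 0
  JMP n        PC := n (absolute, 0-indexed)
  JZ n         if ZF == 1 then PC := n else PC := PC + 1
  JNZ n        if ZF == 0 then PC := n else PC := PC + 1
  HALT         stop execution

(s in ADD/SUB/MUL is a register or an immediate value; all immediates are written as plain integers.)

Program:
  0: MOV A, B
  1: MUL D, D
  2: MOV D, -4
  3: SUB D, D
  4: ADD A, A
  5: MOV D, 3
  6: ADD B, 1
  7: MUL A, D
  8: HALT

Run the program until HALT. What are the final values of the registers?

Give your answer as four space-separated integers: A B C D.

Answer: 0 1 0 3

Derivation:
Step 1: PC=0 exec 'MOV A, B'. After: A=0 B=0 C=0 D=0 ZF=0 PC=1
Step 2: PC=1 exec 'MUL D, D'. After: A=0 B=0 C=0 D=0 ZF=1 PC=2
Step 3: PC=2 exec 'MOV D, -4'. After: A=0 B=0 C=0 D=-4 ZF=1 PC=3
Step 4: PC=3 exec 'SUB D, D'. After: A=0 B=0 C=0 D=0 ZF=1 PC=4
Step 5: PC=4 exec 'ADD A, A'. After: A=0 B=0 C=0 D=0 ZF=1 PC=5
Step 6: PC=5 exec 'MOV D, 3'. After: A=0 B=0 C=0 D=3 ZF=1 PC=6
Step 7: PC=6 exec 'ADD B, 1'. After: A=0 B=1 C=0 D=3 ZF=0 PC=7
Step 8: PC=7 exec 'MUL A, D'. After: A=0 B=1 C=0 D=3 ZF=1 PC=8
Step 9: PC=8 exec 'HALT'. After: A=0 B=1 C=0 D=3 ZF=1 PC=8 HALTED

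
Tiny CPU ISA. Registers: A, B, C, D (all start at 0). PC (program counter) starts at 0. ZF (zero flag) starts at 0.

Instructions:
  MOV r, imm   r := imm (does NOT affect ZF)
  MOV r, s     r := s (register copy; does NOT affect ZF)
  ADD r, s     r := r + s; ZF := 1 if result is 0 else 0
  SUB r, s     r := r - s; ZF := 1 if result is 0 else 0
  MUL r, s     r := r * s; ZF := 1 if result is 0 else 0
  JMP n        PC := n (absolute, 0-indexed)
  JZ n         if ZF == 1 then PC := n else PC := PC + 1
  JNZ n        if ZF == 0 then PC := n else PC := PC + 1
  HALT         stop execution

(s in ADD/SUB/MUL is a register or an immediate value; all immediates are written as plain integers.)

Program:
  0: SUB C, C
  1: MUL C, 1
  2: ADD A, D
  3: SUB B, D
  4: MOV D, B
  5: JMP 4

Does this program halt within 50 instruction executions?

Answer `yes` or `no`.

Step 1: PC=0 exec 'SUB C, C'. After: A=0 B=0 C=0 D=0 ZF=1 PC=1
Step 2: PC=1 exec 'MUL C, 1'. After: A=0 B=0 C=0 D=0 ZF=1 PC=2
Step 3: PC=2 exec 'ADD A, D'. After: A=0 B=0 C=0 D=0 ZF=1 PC=3
Step 4: PC=3 exec 'SUB B, D'. After: A=0 B=0 C=0 D=0 ZF=1 PC=4
Step 5: PC=4 exec 'MOV D, B'. After: A=0 B=0 C=0 D=0 ZF=1 PC=5
Step 6: PC=5 exec 'JMP 4'. After: A=0 B=0 C=0 D=0 ZF=1 PC=4
State after step 6 equals state after step 4: the program is in a cycle of length 2 and will never halt.

Answer: no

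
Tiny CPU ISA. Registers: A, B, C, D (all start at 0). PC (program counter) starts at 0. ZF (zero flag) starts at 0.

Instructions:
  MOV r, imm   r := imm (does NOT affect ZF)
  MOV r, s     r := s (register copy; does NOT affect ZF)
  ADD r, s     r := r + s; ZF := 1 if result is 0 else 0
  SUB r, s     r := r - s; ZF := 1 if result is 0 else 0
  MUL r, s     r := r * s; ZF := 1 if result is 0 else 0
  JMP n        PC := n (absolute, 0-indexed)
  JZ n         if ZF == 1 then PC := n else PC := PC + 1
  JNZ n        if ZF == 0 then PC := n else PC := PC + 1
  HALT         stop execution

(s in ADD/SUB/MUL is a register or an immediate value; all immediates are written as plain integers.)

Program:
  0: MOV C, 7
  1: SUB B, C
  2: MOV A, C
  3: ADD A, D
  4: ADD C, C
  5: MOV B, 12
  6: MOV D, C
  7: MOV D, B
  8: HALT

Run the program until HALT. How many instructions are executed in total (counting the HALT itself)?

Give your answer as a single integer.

Step 1: PC=0 exec 'MOV C, 7'. After: A=0 B=0 C=7 D=0 ZF=0 PC=1
Step 2: PC=1 exec 'SUB B, C'. After: A=0 B=-7 C=7 D=0 ZF=0 PC=2
Step 3: PC=2 exec 'MOV A, C'. After: A=7 B=-7 C=7 D=0 ZF=0 PC=3
Step 4: PC=3 exec 'ADD A, D'. After: A=7 B=-7 C=7 D=0 ZF=0 PC=4
Step 5: PC=4 exec 'ADD C, C'. After: A=7 B=-7 C=14 D=0 ZF=0 PC=5
Step 6: PC=5 exec 'MOV B, 12'. After: A=7 B=12 C=14 D=0 ZF=0 PC=6
Step 7: PC=6 exec 'MOV D, C'. After: A=7 B=12 C=14 D=14 ZF=0 PC=7
Step 8: PC=7 exec 'MOV D, B'. After: A=7 B=12 C=14 D=12 ZF=0 PC=8
Step 9: PC=8 exec 'HALT'. After: A=7 B=12 C=14 D=12 ZF=0 PC=8 HALTED
Total instructions executed: 9

Answer: 9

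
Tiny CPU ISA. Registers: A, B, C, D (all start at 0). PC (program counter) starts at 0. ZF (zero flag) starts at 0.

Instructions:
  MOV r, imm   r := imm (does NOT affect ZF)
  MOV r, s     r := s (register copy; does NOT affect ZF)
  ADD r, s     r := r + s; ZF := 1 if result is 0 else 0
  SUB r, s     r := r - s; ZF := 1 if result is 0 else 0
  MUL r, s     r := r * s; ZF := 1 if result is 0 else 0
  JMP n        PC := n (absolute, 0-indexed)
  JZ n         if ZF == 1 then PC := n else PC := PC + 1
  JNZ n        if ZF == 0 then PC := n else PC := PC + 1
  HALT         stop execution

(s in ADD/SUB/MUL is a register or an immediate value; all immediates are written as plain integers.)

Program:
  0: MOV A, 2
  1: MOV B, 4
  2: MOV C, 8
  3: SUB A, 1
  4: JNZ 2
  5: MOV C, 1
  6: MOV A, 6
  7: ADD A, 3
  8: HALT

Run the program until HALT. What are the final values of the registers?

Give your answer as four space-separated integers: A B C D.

Answer: 9 4 1 0

Derivation:
Step 1: PC=0 exec 'MOV A, 2'. After: A=2 B=0 C=0 D=0 ZF=0 PC=1
Step 2: PC=1 exec 'MOV B, 4'. After: A=2 B=4 C=0 D=0 ZF=0 PC=2
Step 3: PC=2 exec 'MOV C, 8'. After: A=2 B=4 C=8 D=0 ZF=0 PC=3
Step 4: PC=3 exec 'SUB A, 1'. After: A=1 B=4 C=8 D=0 ZF=0 PC=4
Step 5: PC=4 exec 'JNZ 2'. After: A=1 B=4 C=8 D=0 ZF=0 PC=2
Step 6: PC=2 exec 'MOV C, 8'. After: A=1 B=4 C=8 D=0 ZF=0 PC=3
Step 7: PC=3 exec 'SUB A, 1'. After: A=0 B=4 C=8 D=0 ZF=1 PC=4
Step 8: PC=4 exec 'JNZ 2'. After: A=0 B=4 C=8 D=0 ZF=1 PC=5
Step 9: PC=5 exec 'MOV C, 1'. After: A=0 B=4 C=1 D=0 ZF=1 PC=6
Step 10: PC=6 exec 'MOV A, 6'. After: A=6 B=4 C=1 D=0 ZF=1 PC=7
Step 11: PC=7 exec 'ADD A, 3'. After: A=9 B=4 C=1 D=0 ZF=0 PC=8
Step 12: PC=8 exec 'HALT'. After: A=9 B=4 C=1 D=0 ZF=0 PC=8 HALTED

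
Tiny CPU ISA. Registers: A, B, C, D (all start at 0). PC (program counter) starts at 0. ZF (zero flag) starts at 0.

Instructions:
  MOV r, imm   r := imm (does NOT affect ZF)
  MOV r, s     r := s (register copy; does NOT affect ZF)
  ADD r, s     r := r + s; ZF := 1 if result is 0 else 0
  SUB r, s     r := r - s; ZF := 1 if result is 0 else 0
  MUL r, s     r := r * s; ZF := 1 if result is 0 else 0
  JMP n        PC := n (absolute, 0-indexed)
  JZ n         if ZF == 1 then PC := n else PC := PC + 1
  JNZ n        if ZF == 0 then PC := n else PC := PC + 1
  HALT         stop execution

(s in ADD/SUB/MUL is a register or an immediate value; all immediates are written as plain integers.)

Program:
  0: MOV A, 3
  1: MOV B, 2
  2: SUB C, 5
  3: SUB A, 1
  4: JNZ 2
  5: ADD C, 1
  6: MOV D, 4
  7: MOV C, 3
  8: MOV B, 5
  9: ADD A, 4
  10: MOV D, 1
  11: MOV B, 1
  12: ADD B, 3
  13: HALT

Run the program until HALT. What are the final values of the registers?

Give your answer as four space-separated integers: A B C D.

Step 1: PC=0 exec 'MOV A, 3'. After: A=3 B=0 C=0 D=0 ZF=0 PC=1
Step 2: PC=1 exec 'MOV B, 2'. After: A=3 B=2 C=0 D=0 ZF=0 PC=2
Step 3: PC=2 exec 'SUB C, 5'. After: A=3 B=2 C=-5 D=0 ZF=0 PC=3
Step 4: PC=3 exec 'SUB A, 1'. After: A=2 B=2 C=-5 D=0 ZF=0 PC=4
Step 5: PC=4 exec 'JNZ 2'. After: A=2 B=2 C=-5 D=0 ZF=0 PC=2
Step 6: PC=2 exec 'SUB C, 5'. After: A=2 B=2 C=-10 D=0 ZF=0 PC=3
Step 7: PC=3 exec 'SUB A, 1'. After: A=1 B=2 C=-10 D=0 ZF=0 PC=4
Step 8: PC=4 exec 'JNZ 2'. After: A=1 B=2 C=-10 D=0 ZF=0 PC=2
Step 9: PC=2 exec 'SUB C, 5'. After: A=1 B=2 C=-15 D=0 ZF=0 PC=3
Step 10: PC=3 exec 'SUB A, 1'. After: A=0 B=2 C=-15 D=0 ZF=1 PC=4
Step 11: PC=4 exec 'JNZ 2'. After: A=0 B=2 C=-15 D=0 ZF=1 PC=5
Step 12: PC=5 exec 'ADD C, 1'. After: A=0 B=2 C=-14 D=0 ZF=0 PC=6
Step 13: PC=6 exec 'MOV D, 4'. After: A=0 B=2 C=-14 D=4 ZF=0 PC=7
Step 14: PC=7 exec 'MOV C, 3'. After: A=0 B=2 C=3 D=4 ZF=0 PC=8
Step 15: PC=8 exec 'MOV B, 5'. After: A=0 B=5 C=3 D=4 ZF=0 PC=9
Step 16: PC=9 exec 'ADD A, 4'. After: A=4 B=5 C=3 D=4 ZF=0 PC=10
Step 17: PC=10 exec 'MOV D, 1'. After: A=4 B=5 C=3 D=1 ZF=0 PC=11
Step 18: PC=11 exec 'MOV B, 1'. After: A=4 B=1 C=3 D=1 ZF=0 PC=12
Step 19: PC=12 exec 'ADD B, 3'. After: A=4 B=4 C=3 D=1 ZF=0 PC=13
Step 20: PC=13 exec 'HALT'. After: A=4 B=4 C=3 D=1 ZF=0 PC=13 HALTED

Answer: 4 4 3 1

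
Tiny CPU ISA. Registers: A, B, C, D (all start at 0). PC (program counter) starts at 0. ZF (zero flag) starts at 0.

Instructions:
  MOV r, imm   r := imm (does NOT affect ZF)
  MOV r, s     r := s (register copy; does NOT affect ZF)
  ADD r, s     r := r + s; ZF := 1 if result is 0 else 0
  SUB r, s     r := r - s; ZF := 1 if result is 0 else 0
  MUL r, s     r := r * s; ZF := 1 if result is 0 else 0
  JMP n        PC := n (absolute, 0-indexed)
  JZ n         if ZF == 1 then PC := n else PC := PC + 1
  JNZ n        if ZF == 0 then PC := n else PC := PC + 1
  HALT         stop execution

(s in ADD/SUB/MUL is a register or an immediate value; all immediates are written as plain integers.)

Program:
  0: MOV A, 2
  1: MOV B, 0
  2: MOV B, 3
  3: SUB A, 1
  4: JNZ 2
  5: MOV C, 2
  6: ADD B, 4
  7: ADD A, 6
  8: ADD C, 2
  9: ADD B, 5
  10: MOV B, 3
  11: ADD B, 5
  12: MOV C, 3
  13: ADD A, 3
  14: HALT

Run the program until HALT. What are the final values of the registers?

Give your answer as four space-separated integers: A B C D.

Step 1: PC=0 exec 'MOV A, 2'. After: A=2 B=0 C=0 D=0 ZF=0 PC=1
Step 2: PC=1 exec 'MOV B, 0'. After: A=2 B=0 C=0 D=0 ZF=0 PC=2
Step 3: PC=2 exec 'MOV B, 3'. After: A=2 B=3 C=0 D=0 ZF=0 PC=3
Step 4: PC=3 exec 'SUB A, 1'. After: A=1 B=3 C=0 D=0 ZF=0 PC=4
Step 5: PC=4 exec 'JNZ 2'. After: A=1 B=3 C=0 D=0 ZF=0 PC=2
Step 6: PC=2 exec 'MOV B, 3'. After: A=1 B=3 C=0 D=0 ZF=0 PC=3
Step 7: PC=3 exec 'SUB A, 1'. After: A=0 B=3 C=0 D=0 ZF=1 PC=4
Step 8: PC=4 exec 'JNZ 2'. After: A=0 B=3 C=0 D=0 ZF=1 PC=5
Step 9: PC=5 exec 'MOV C, 2'. After: A=0 B=3 C=2 D=0 ZF=1 PC=6
Step 10: PC=6 exec 'ADD B, 4'. After: A=0 B=7 C=2 D=0 ZF=0 PC=7
Step 11: PC=7 exec 'ADD A, 6'. After: A=6 B=7 C=2 D=0 ZF=0 PC=8
Step 12: PC=8 exec 'ADD C, 2'. After: A=6 B=7 C=4 D=0 ZF=0 PC=9
Step 13: PC=9 exec 'ADD B, 5'. After: A=6 B=12 C=4 D=0 ZF=0 PC=10
Step 14: PC=10 exec 'MOV B, 3'. After: A=6 B=3 C=4 D=0 ZF=0 PC=11
Step 15: PC=11 exec 'ADD B, 5'. After: A=6 B=8 C=4 D=0 ZF=0 PC=12
Step 16: PC=12 exec 'MOV C, 3'. After: A=6 B=8 C=3 D=0 ZF=0 PC=13
Step 17: PC=13 exec 'ADD A, 3'. After: A=9 B=8 C=3 D=0 ZF=0 PC=14
Step 18: PC=14 exec 'HALT'. After: A=9 B=8 C=3 D=0 ZF=0 PC=14 HALTED

Answer: 9 8 3 0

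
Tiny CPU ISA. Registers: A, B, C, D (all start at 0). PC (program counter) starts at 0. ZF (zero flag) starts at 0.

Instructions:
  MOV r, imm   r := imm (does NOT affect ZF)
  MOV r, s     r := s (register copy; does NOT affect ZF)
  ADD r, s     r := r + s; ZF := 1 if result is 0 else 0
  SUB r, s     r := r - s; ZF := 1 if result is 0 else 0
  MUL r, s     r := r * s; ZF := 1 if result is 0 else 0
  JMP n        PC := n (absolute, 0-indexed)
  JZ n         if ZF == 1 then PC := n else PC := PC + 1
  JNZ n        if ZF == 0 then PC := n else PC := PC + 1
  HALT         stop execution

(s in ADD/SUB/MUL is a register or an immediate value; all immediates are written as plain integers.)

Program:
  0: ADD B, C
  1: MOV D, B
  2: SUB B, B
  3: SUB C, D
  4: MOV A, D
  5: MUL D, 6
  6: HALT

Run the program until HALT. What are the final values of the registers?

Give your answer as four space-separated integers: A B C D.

Step 1: PC=0 exec 'ADD B, C'. After: A=0 B=0 C=0 D=0 ZF=1 PC=1
Step 2: PC=1 exec 'MOV D, B'. After: A=0 B=0 C=0 D=0 ZF=1 PC=2
Step 3: PC=2 exec 'SUB B, B'. After: A=0 B=0 C=0 D=0 ZF=1 PC=3
Step 4: PC=3 exec 'SUB C, D'. After: A=0 B=0 C=0 D=0 ZF=1 PC=4
Step 5: PC=4 exec 'MOV A, D'. After: A=0 B=0 C=0 D=0 ZF=1 PC=5
Step 6: PC=5 exec 'MUL D, 6'. After: A=0 B=0 C=0 D=0 ZF=1 PC=6
Step 7: PC=6 exec 'HALT'. After: A=0 B=0 C=0 D=0 ZF=1 PC=6 HALTED

Answer: 0 0 0 0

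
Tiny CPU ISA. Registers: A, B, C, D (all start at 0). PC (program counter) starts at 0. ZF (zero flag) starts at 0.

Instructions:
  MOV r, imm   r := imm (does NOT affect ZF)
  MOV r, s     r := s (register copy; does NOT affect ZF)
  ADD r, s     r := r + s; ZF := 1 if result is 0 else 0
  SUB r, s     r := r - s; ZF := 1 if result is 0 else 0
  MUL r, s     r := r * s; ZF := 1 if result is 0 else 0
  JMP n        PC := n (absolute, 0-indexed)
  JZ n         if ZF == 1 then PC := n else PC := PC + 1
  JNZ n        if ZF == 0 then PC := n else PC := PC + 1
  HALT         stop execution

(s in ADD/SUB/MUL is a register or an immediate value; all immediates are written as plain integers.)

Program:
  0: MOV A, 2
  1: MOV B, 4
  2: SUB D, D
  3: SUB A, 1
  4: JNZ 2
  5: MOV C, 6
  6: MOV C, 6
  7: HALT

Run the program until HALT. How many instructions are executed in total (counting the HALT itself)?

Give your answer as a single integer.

Step 1: PC=0 exec 'MOV A, 2'. After: A=2 B=0 C=0 D=0 ZF=0 PC=1
Step 2: PC=1 exec 'MOV B, 4'. After: A=2 B=4 C=0 D=0 ZF=0 PC=2
Step 3: PC=2 exec 'SUB D, D'. After: A=2 B=4 C=0 D=0 ZF=1 PC=3
Step 4: PC=3 exec 'SUB A, 1'. After: A=1 B=4 C=0 D=0 ZF=0 PC=4
Step 5: PC=4 exec 'JNZ 2'. After: A=1 B=4 C=0 D=0 ZF=0 PC=2
Step 6: PC=2 exec 'SUB D, D'. After: A=1 B=4 C=0 D=0 ZF=1 PC=3
Step 7: PC=3 exec 'SUB A, 1'. After: A=0 B=4 C=0 D=0 ZF=1 PC=4
Step 8: PC=4 exec 'JNZ 2'. After: A=0 B=4 C=0 D=0 ZF=1 PC=5
Step 9: PC=5 exec 'MOV C, 6'. After: A=0 B=4 C=6 D=0 ZF=1 PC=6
Step 10: PC=6 exec 'MOV C, 6'. After: A=0 B=4 C=6 D=0 ZF=1 PC=7
Step 11: PC=7 exec 'HALT'. After: A=0 B=4 C=6 D=0 ZF=1 PC=7 HALTED
Total instructions executed: 11

Answer: 11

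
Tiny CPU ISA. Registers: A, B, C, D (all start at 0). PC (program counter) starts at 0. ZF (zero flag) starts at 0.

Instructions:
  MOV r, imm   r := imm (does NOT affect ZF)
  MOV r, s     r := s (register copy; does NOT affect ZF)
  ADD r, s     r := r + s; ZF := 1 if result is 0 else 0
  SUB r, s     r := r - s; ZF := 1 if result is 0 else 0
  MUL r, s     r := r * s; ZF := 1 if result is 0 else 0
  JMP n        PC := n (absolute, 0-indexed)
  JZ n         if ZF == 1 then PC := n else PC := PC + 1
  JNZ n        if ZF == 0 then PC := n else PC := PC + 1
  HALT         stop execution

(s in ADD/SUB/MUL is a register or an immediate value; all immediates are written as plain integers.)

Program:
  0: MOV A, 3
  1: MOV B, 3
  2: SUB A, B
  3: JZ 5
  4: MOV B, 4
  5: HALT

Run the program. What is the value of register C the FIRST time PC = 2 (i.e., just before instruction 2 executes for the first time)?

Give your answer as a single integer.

Step 1: PC=0 exec 'MOV A, 3'. After: A=3 B=0 C=0 D=0 ZF=0 PC=1
Step 2: PC=1 exec 'MOV B, 3'. After: A=3 B=3 C=0 D=0 ZF=0 PC=2
First time PC=2: C=0

0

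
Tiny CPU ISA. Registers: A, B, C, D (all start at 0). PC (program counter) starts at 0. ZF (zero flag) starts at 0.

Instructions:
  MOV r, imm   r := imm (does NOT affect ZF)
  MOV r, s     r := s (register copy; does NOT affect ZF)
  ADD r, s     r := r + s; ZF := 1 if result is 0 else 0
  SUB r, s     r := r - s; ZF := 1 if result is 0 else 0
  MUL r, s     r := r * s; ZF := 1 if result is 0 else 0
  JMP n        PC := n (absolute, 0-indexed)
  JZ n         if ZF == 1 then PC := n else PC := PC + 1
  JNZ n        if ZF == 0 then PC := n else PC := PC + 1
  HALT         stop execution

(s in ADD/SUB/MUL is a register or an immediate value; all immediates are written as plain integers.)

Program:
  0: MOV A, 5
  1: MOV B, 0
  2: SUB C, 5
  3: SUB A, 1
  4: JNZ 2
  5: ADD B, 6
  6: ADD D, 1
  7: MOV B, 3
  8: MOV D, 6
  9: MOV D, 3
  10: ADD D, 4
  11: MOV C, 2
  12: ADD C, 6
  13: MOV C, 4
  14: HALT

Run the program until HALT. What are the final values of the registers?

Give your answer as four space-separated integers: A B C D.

Answer: 0 3 4 7

Derivation:
Step 1: PC=0 exec 'MOV A, 5'. After: A=5 B=0 C=0 D=0 ZF=0 PC=1
Step 2: PC=1 exec 'MOV B, 0'. After: A=5 B=0 C=0 D=0 ZF=0 PC=2
Step 3: PC=2 exec 'SUB C, 5'. After: A=5 B=0 C=-5 D=0 ZF=0 PC=3
Step 4: PC=3 exec 'SUB A, 1'. After: A=4 B=0 C=-5 D=0 ZF=0 PC=4
Step 5: PC=4 exec 'JNZ 2'. After: A=4 B=0 C=-5 D=0 ZF=0 PC=2
Step 6: PC=2 exec 'SUB C, 5'. After: A=4 B=0 C=-10 D=0 ZF=0 PC=3
Step 7: PC=3 exec 'SUB A, 1'. After: A=3 B=0 C=-10 D=0 ZF=0 PC=4
Step 8: PC=4 exec 'JNZ 2'. After: A=3 B=0 C=-10 D=0 ZF=0 PC=2
Step 9: PC=2 exec 'SUB C, 5'. After: A=3 B=0 C=-15 D=0 ZF=0 PC=3
Step 10: PC=3 exec 'SUB A, 1'. After: A=2 B=0 C=-15 D=0 ZF=0 PC=4
Step 11: PC=4 exec 'JNZ 2'. After: A=2 B=0 C=-15 D=0 ZF=0 PC=2
Step 12: PC=2 exec 'SUB C, 5'. After: A=2 B=0 C=-20 D=0 ZF=0 PC=3
Step 13: PC=3 exec 'SUB A, 1'. After: A=1 B=0 C=-20 D=0 ZF=0 PC=4
Step 14: PC=4 exec 'JNZ 2'. After: A=1 B=0 C=-20 D=0 ZF=0 PC=2
Step 15: PC=2 exec 'SUB C, 5'. After: A=1 B=0 C=-25 D=0 ZF=0 PC=3
Step 16: PC=3 exec 'SUB A, 1'. After: A=0 B=0 C=-25 D=0 ZF=1 PC=4
Step 17: PC=4 exec 'JNZ 2'. After: A=0 B=0 C=-25 D=0 ZF=1 PC=5
Step 18: PC=5 exec 'ADD B, 6'. After: A=0 B=6 C=-25 D=0 ZF=0 PC=6
Step 19: PC=6 exec 'ADD D, 1'. After: A=0 B=6 C=-25 D=1 ZF=0 PC=7
Step 20: PC=7 exec 'MOV B, 3'. After: A=0 B=3 C=-25 D=1 ZF=0 PC=8
Step 21: PC=8 exec 'MOV D, 6'. After: A=0 B=3 C=-25 D=6 ZF=0 PC=9
Step 22: PC=9 exec 'MOV D, 3'. After: A=0 B=3 C=-25 D=3 ZF=0 PC=10
Step 23: PC=10 exec 'ADD D, 4'. After: A=0 B=3 C=-25 D=7 ZF=0 PC=11
Step 24: PC=11 exec 'MOV C, 2'. After: A=0 B=3 C=2 D=7 ZF=0 PC=12
Step 25: PC=12 exec 'ADD C, 6'. After: A=0 B=3 C=8 D=7 ZF=0 PC=13
Step 26: PC=13 exec 'MOV C, 4'. After: A=0 B=3 C=4 D=7 ZF=0 PC=14
Step 27: PC=14 exec 'HALT'. After: A=0 B=3 C=4 D=7 ZF=0 PC=14 HALTED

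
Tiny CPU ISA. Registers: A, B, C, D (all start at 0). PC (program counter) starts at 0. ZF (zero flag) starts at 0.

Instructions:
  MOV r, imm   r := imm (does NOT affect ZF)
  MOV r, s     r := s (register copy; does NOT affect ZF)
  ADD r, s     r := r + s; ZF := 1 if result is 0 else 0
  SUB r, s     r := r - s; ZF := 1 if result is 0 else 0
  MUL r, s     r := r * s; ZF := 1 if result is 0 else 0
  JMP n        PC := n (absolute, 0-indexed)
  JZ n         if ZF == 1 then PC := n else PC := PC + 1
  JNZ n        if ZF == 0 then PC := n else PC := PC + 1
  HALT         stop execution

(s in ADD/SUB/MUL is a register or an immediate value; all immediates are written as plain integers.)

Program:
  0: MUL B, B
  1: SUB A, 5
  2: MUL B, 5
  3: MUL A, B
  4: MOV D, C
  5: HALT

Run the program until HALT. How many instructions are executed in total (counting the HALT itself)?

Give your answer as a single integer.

Step 1: PC=0 exec 'MUL B, B'. After: A=0 B=0 C=0 D=0 ZF=1 PC=1
Step 2: PC=1 exec 'SUB A, 5'. After: A=-5 B=0 C=0 D=0 ZF=0 PC=2
Step 3: PC=2 exec 'MUL B, 5'. After: A=-5 B=0 C=0 D=0 ZF=1 PC=3
Step 4: PC=3 exec 'MUL A, B'. After: A=0 B=0 C=0 D=0 ZF=1 PC=4
Step 5: PC=4 exec 'MOV D, C'. After: A=0 B=0 C=0 D=0 ZF=1 PC=5
Step 6: PC=5 exec 'HALT'. After: A=0 B=0 C=0 D=0 ZF=1 PC=5 HALTED
Total instructions executed: 6

Answer: 6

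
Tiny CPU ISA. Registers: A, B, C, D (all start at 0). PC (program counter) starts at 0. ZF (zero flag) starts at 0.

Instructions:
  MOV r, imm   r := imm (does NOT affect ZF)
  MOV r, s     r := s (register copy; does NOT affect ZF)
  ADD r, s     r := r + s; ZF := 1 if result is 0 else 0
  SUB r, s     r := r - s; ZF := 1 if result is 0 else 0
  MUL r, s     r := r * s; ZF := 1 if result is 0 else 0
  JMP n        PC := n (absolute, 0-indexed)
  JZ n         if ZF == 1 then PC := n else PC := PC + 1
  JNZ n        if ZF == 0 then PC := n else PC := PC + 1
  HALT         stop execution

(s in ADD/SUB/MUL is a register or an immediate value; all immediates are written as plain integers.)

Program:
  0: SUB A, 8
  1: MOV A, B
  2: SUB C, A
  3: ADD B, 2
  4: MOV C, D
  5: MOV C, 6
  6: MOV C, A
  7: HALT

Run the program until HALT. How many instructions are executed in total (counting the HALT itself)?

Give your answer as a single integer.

Step 1: PC=0 exec 'SUB A, 8'. After: A=-8 B=0 C=0 D=0 ZF=0 PC=1
Step 2: PC=1 exec 'MOV A, B'. After: A=0 B=0 C=0 D=0 ZF=0 PC=2
Step 3: PC=2 exec 'SUB C, A'. After: A=0 B=0 C=0 D=0 ZF=1 PC=3
Step 4: PC=3 exec 'ADD B, 2'. After: A=0 B=2 C=0 D=0 ZF=0 PC=4
Step 5: PC=4 exec 'MOV C, D'. After: A=0 B=2 C=0 D=0 ZF=0 PC=5
Step 6: PC=5 exec 'MOV C, 6'. After: A=0 B=2 C=6 D=0 ZF=0 PC=6
Step 7: PC=6 exec 'MOV C, A'. After: A=0 B=2 C=0 D=0 ZF=0 PC=7
Step 8: PC=7 exec 'HALT'. After: A=0 B=2 C=0 D=0 ZF=0 PC=7 HALTED
Total instructions executed: 8

Answer: 8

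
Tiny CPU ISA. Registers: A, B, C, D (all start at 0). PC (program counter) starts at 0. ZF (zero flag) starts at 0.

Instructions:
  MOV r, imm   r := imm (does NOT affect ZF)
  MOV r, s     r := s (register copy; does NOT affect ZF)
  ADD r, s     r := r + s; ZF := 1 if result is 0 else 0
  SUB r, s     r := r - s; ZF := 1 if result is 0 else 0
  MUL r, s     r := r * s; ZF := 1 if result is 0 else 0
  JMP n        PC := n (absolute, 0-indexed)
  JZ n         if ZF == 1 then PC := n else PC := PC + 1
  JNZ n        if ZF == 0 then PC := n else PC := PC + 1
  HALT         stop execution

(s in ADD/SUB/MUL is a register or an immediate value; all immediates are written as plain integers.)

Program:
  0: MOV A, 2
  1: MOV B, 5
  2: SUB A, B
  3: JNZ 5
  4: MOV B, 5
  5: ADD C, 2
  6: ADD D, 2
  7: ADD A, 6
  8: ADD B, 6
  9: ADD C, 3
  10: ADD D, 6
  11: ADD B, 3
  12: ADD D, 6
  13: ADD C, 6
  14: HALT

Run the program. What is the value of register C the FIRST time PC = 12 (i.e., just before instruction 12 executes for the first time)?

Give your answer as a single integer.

Step 1: PC=0 exec 'MOV A, 2'. After: A=2 B=0 C=0 D=0 ZF=0 PC=1
Step 2: PC=1 exec 'MOV B, 5'. After: A=2 B=5 C=0 D=0 ZF=0 PC=2
Step 3: PC=2 exec 'SUB A, B'. After: A=-3 B=5 C=0 D=0 ZF=0 PC=3
Step 4: PC=3 exec 'JNZ 5'. After: A=-3 B=5 C=0 D=0 ZF=0 PC=5
Step 5: PC=5 exec 'ADD C, 2'. After: A=-3 B=5 C=2 D=0 ZF=0 PC=6
Step 6: PC=6 exec 'ADD D, 2'. After: A=-3 B=5 C=2 D=2 ZF=0 PC=7
Step 7: PC=7 exec 'ADD A, 6'. After: A=3 B=5 C=2 D=2 ZF=0 PC=8
Step 8: PC=8 exec 'ADD B, 6'. After: A=3 B=11 C=2 D=2 ZF=0 PC=9
Step 9: PC=9 exec 'ADD C, 3'. After: A=3 B=11 C=5 D=2 ZF=0 PC=10
Step 10: PC=10 exec 'ADD D, 6'. After: A=3 B=11 C=5 D=8 ZF=0 PC=11
Step 11: PC=11 exec 'ADD B, 3'. After: A=3 B=14 C=5 D=8 ZF=0 PC=12
First time PC=12: C=5

5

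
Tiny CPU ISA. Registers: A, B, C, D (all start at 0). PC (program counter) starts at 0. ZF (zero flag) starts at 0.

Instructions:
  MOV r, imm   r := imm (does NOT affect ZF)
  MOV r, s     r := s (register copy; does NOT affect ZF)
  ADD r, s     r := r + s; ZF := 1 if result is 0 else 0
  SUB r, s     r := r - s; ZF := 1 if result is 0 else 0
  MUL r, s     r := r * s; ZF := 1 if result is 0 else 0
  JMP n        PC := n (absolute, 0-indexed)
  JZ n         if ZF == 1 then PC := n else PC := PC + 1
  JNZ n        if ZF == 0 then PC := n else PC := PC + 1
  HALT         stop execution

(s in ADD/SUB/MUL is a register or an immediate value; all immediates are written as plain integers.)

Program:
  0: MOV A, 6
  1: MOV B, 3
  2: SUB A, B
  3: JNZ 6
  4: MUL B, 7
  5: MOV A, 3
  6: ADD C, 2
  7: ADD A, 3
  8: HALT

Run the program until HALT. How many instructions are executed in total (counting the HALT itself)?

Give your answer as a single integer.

Answer: 7

Derivation:
Step 1: PC=0 exec 'MOV A, 6'. After: A=6 B=0 C=0 D=0 ZF=0 PC=1
Step 2: PC=1 exec 'MOV B, 3'. After: A=6 B=3 C=0 D=0 ZF=0 PC=2
Step 3: PC=2 exec 'SUB A, B'. After: A=3 B=3 C=0 D=0 ZF=0 PC=3
Step 4: PC=3 exec 'JNZ 6'. After: A=3 B=3 C=0 D=0 ZF=0 PC=6
Step 5: PC=6 exec 'ADD C, 2'. After: A=3 B=3 C=2 D=0 ZF=0 PC=7
Step 6: PC=7 exec 'ADD A, 3'. After: A=6 B=3 C=2 D=0 ZF=0 PC=8
Step 7: PC=8 exec 'HALT'. After: A=6 B=3 C=2 D=0 ZF=0 PC=8 HALTED
Total instructions executed: 7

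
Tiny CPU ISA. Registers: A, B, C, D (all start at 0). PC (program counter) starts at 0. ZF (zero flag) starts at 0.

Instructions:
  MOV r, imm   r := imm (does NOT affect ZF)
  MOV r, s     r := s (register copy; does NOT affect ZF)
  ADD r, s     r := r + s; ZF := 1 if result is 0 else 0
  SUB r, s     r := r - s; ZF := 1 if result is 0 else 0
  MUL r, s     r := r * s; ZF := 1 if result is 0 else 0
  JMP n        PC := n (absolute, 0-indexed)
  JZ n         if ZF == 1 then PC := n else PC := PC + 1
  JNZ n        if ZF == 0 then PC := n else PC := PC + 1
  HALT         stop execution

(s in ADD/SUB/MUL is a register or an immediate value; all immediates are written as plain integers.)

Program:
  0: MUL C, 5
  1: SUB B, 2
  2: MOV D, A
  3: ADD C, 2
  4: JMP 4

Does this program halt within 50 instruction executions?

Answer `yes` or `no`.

Answer: no

Derivation:
Step 1: PC=0 exec 'MUL C, 5'. After: A=0 B=0 C=0 D=0 ZF=1 PC=1
Step 2: PC=1 exec 'SUB B, 2'. After: A=0 B=-2 C=0 D=0 ZF=0 PC=2
Step 3: PC=2 exec 'MOV D, A'. After: A=0 B=-2 C=0 D=0 ZF=0 PC=3
Step 4: PC=3 exec 'ADD C, 2'. After: A=0 B=-2 C=2 D=0 ZF=0 PC=4
Step 5: PC=4 exec 'JMP 4'. After: A=0 B=-2 C=2 D=0 ZF=0 PC=4
State after step 5 equals state after step 4: the program is in a cycle of length 1 and will never halt.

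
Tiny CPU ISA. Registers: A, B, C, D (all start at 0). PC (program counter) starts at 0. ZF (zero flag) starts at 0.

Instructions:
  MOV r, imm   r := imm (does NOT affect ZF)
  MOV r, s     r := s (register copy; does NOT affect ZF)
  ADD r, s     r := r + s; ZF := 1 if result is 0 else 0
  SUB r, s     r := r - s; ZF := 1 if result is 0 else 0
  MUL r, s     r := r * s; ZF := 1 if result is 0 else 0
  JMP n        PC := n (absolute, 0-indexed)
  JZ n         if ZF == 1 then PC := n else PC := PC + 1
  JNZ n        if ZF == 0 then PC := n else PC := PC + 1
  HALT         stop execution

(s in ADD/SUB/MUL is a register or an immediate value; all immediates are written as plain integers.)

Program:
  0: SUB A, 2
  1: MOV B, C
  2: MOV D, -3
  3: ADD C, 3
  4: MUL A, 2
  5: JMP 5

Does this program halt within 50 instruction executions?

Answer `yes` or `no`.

Answer: no

Derivation:
Step 1: PC=0 exec 'SUB A, 2'. After: A=-2 B=0 C=0 D=0 ZF=0 PC=1
Step 2: PC=1 exec 'MOV B, C'. After: A=-2 B=0 C=0 D=0 ZF=0 PC=2
Step 3: PC=2 exec 'MOV D, -3'. After: A=-2 B=0 C=0 D=-3 ZF=0 PC=3
Step 4: PC=3 exec 'ADD C, 3'. After: A=-2 B=0 C=3 D=-3 ZF=0 PC=4
Step 5: PC=4 exec 'MUL A, 2'. After: A=-4 B=0 C=3 D=-3 ZF=0 PC=5
Step 6: PC=5 exec 'JMP 5'. After: A=-4 B=0 C=3 D=-3 ZF=0 PC=5
State after step 6 equals state after step 5: the program is in a cycle of length 1 and will never halt.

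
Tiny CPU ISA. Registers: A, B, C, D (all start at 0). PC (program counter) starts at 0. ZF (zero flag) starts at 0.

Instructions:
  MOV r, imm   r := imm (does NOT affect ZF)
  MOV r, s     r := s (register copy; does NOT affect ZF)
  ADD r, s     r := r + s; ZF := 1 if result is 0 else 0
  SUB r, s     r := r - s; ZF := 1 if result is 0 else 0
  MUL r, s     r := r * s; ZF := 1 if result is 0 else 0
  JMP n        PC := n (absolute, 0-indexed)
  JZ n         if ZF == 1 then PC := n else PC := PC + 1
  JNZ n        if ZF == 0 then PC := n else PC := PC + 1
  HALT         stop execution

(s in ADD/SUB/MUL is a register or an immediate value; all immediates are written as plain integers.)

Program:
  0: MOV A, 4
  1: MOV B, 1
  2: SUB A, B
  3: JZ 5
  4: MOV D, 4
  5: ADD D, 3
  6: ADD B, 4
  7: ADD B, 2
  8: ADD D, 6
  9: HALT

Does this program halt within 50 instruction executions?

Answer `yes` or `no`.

Step 1: PC=0 exec 'MOV A, 4'. After: A=4 B=0 C=0 D=0 ZF=0 PC=1
Step 2: PC=1 exec 'MOV B, 1'. After: A=4 B=1 C=0 D=0 ZF=0 PC=2
Step 3: PC=2 exec 'SUB A, B'. After: A=3 B=1 C=0 D=0 ZF=0 PC=3
Step 4: PC=3 exec 'JZ 5'. After: A=3 B=1 C=0 D=0 ZF=0 PC=4
Step 5: PC=4 exec 'MOV D, 4'. After: A=3 B=1 C=0 D=4 ZF=0 PC=5
Step 6: PC=5 exec 'ADD D, 3'. After: A=3 B=1 C=0 D=7 ZF=0 PC=6
Step 7: PC=6 exec 'ADD B, 4'. After: A=3 B=5 C=0 D=7 ZF=0 PC=7
Step 8: PC=7 exec 'ADD B, 2'. After: A=3 B=7 C=0 D=7 ZF=0 PC=8
Step 9: PC=8 exec 'ADD D, 6'. After: A=3 B=7 C=0 D=13 ZF=0 PC=9
Step 10: PC=9 exec 'HALT'. After: A=3 B=7 C=0 D=13 ZF=0 PC=9 HALTED

Answer: yes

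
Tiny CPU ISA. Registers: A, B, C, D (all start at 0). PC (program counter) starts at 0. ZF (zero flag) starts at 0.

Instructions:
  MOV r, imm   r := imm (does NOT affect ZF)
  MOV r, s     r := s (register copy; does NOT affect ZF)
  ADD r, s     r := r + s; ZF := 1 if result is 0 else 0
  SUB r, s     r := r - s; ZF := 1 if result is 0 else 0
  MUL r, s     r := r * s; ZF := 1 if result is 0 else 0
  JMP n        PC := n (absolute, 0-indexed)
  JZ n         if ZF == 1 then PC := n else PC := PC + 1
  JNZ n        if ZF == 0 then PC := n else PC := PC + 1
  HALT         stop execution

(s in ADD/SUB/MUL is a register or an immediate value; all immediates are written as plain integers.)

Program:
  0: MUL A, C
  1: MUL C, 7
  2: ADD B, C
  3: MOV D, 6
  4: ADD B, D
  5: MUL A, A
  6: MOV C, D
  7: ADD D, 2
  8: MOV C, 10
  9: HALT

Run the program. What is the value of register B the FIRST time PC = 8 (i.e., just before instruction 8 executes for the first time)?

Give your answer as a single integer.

Step 1: PC=0 exec 'MUL A, C'. After: A=0 B=0 C=0 D=0 ZF=1 PC=1
Step 2: PC=1 exec 'MUL C, 7'. After: A=0 B=0 C=0 D=0 ZF=1 PC=2
Step 3: PC=2 exec 'ADD B, C'. After: A=0 B=0 C=0 D=0 ZF=1 PC=3
Step 4: PC=3 exec 'MOV D, 6'. After: A=0 B=0 C=0 D=6 ZF=1 PC=4
Step 5: PC=4 exec 'ADD B, D'. After: A=0 B=6 C=0 D=6 ZF=0 PC=5
Step 6: PC=5 exec 'MUL A, A'. After: A=0 B=6 C=0 D=6 ZF=1 PC=6
Step 7: PC=6 exec 'MOV C, D'. After: A=0 B=6 C=6 D=6 ZF=1 PC=7
Step 8: PC=7 exec 'ADD D, 2'. After: A=0 B=6 C=6 D=8 ZF=0 PC=8
First time PC=8: B=6

6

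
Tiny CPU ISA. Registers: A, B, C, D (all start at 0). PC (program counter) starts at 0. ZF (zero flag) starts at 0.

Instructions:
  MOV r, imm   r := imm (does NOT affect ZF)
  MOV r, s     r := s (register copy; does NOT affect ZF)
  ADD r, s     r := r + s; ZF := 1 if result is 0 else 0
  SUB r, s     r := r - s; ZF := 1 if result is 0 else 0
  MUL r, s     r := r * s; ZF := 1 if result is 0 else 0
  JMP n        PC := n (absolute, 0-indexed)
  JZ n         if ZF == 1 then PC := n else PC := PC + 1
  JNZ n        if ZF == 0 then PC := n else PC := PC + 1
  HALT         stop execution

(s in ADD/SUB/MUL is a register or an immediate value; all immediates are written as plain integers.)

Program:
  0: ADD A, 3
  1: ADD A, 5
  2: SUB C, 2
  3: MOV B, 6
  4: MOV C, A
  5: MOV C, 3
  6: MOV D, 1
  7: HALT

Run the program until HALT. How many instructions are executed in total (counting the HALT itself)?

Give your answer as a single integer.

Step 1: PC=0 exec 'ADD A, 3'. After: A=3 B=0 C=0 D=0 ZF=0 PC=1
Step 2: PC=1 exec 'ADD A, 5'. After: A=8 B=0 C=0 D=0 ZF=0 PC=2
Step 3: PC=2 exec 'SUB C, 2'. After: A=8 B=0 C=-2 D=0 ZF=0 PC=3
Step 4: PC=3 exec 'MOV B, 6'. After: A=8 B=6 C=-2 D=0 ZF=0 PC=4
Step 5: PC=4 exec 'MOV C, A'. After: A=8 B=6 C=8 D=0 ZF=0 PC=5
Step 6: PC=5 exec 'MOV C, 3'. After: A=8 B=6 C=3 D=0 ZF=0 PC=6
Step 7: PC=6 exec 'MOV D, 1'. After: A=8 B=6 C=3 D=1 ZF=0 PC=7
Step 8: PC=7 exec 'HALT'. After: A=8 B=6 C=3 D=1 ZF=0 PC=7 HALTED
Total instructions executed: 8

Answer: 8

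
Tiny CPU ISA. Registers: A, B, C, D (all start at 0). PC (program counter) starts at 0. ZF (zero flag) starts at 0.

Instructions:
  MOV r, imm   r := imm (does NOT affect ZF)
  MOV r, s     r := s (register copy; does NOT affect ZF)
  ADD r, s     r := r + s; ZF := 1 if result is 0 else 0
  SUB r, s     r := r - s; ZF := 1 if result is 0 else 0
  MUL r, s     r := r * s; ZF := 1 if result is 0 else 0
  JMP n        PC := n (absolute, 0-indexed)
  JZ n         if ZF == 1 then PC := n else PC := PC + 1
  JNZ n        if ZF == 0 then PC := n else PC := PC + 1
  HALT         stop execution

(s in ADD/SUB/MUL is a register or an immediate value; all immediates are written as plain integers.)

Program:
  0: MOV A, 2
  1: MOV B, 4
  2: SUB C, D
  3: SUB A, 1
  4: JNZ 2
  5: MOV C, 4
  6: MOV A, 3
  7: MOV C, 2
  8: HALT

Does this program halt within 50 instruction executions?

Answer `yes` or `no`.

Answer: yes

Derivation:
Step 1: PC=0 exec 'MOV A, 2'. After: A=2 B=0 C=0 D=0 ZF=0 PC=1
Step 2: PC=1 exec 'MOV B, 4'. After: A=2 B=4 C=0 D=0 ZF=0 PC=2
Step 3: PC=2 exec 'SUB C, D'. After: A=2 B=4 C=0 D=0 ZF=1 PC=3
Step 4: PC=3 exec 'SUB A, 1'. After: A=1 B=4 C=0 D=0 ZF=0 PC=4
Step 5: PC=4 exec 'JNZ 2'. After: A=1 B=4 C=0 D=0 ZF=0 PC=2
Step 6: PC=2 exec 'SUB C, D'. After: A=1 B=4 C=0 D=0 ZF=1 PC=3
Step 7: PC=3 exec 'SUB A, 1'. After: A=0 B=4 C=0 D=0 ZF=1 PC=4
Step 8: PC=4 exec 'JNZ 2'. After: A=0 B=4 C=0 D=0 ZF=1 PC=5
Step 9: PC=5 exec 'MOV C, 4'. After: A=0 B=4 C=4 D=0 ZF=1 PC=6
Step 10: PC=6 exec 'MOV A, 3'. After: A=3 B=4 C=4 D=0 ZF=1 PC=7
Step 11: PC=7 exec 'MOV C, 2'. After: A=3 B=4 C=2 D=0 ZF=1 PC=8
Step 12: PC=8 exec 'HALT'. After: A=3 B=4 C=2 D=0 ZF=1 PC=8 HALTED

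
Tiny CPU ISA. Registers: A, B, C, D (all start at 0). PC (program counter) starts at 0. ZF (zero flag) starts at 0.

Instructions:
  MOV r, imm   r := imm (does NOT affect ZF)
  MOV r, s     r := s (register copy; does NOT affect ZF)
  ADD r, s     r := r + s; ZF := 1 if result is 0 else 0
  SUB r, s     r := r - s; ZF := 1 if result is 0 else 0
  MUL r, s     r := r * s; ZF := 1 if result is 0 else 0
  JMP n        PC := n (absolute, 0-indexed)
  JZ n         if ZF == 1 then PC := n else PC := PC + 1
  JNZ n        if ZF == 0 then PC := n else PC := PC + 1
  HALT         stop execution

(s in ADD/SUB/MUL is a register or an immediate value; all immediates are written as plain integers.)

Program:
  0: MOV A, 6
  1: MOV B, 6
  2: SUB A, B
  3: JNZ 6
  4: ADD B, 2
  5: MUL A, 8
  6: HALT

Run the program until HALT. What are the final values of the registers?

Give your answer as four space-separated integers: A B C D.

Answer: 0 8 0 0

Derivation:
Step 1: PC=0 exec 'MOV A, 6'. After: A=6 B=0 C=0 D=0 ZF=0 PC=1
Step 2: PC=1 exec 'MOV B, 6'. After: A=6 B=6 C=0 D=0 ZF=0 PC=2
Step 3: PC=2 exec 'SUB A, B'. After: A=0 B=6 C=0 D=0 ZF=1 PC=3
Step 4: PC=3 exec 'JNZ 6'. After: A=0 B=6 C=0 D=0 ZF=1 PC=4
Step 5: PC=4 exec 'ADD B, 2'. After: A=0 B=8 C=0 D=0 ZF=0 PC=5
Step 6: PC=5 exec 'MUL A, 8'. After: A=0 B=8 C=0 D=0 ZF=1 PC=6
Step 7: PC=6 exec 'HALT'. After: A=0 B=8 C=0 D=0 ZF=1 PC=6 HALTED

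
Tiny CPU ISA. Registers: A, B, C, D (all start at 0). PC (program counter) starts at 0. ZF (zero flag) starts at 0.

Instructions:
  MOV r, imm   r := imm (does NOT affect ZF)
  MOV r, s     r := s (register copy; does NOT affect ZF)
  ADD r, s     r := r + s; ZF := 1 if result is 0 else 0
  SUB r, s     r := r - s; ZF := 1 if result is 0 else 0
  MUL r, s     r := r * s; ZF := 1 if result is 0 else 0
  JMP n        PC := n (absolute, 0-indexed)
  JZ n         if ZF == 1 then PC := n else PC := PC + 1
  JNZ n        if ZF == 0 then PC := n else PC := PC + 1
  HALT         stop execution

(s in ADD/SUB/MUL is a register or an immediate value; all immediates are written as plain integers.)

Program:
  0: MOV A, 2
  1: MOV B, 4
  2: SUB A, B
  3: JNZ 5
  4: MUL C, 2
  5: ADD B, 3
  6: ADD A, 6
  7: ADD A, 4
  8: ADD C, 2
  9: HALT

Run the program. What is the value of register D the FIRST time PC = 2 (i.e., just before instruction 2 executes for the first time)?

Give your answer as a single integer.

Step 1: PC=0 exec 'MOV A, 2'. After: A=2 B=0 C=0 D=0 ZF=0 PC=1
Step 2: PC=1 exec 'MOV B, 4'. After: A=2 B=4 C=0 D=0 ZF=0 PC=2
First time PC=2: D=0

0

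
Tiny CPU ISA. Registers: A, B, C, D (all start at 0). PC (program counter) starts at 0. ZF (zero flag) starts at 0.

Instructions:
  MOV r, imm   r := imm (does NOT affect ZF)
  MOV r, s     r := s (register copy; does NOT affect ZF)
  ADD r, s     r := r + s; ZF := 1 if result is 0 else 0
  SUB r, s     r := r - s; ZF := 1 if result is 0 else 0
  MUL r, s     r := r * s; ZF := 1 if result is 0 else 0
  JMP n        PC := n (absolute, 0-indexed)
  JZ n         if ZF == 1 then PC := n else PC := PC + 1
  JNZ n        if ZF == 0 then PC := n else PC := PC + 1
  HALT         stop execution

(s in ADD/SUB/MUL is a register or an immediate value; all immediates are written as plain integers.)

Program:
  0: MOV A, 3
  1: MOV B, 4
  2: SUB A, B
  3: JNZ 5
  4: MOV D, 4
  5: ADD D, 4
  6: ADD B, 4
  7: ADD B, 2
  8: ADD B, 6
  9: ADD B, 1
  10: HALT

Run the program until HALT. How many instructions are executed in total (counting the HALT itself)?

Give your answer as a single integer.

Step 1: PC=0 exec 'MOV A, 3'. After: A=3 B=0 C=0 D=0 ZF=0 PC=1
Step 2: PC=1 exec 'MOV B, 4'. After: A=3 B=4 C=0 D=0 ZF=0 PC=2
Step 3: PC=2 exec 'SUB A, B'. After: A=-1 B=4 C=0 D=0 ZF=0 PC=3
Step 4: PC=3 exec 'JNZ 5'. After: A=-1 B=4 C=0 D=0 ZF=0 PC=5
Step 5: PC=5 exec 'ADD D, 4'. After: A=-1 B=4 C=0 D=4 ZF=0 PC=6
Step 6: PC=6 exec 'ADD B, 4'. After: A=-1 B=8 C=0 D=4 ZF=0 PC=7
Step 7: PC=7 exec 'ADD B, 2'. After: A=-1 B=10 C=0 D=4 ZF=0 PC=8
Step 8: PC=8 exec 'ADD B, 6'. After: A=-1 B=16 C=0 D=4 ZF=0 PC=9
Step 9: PC=9 exec 'ADD B, 1'. After: A=-1 B=17 C=0 D=4 ZF=0 PC=10
Step 10: PC=10 exec 'HALT'. After: A=-1 B=17 C=0 D=4 ZF=0 PC=10 HALTED
Total instructions executed: 10

Answer: 10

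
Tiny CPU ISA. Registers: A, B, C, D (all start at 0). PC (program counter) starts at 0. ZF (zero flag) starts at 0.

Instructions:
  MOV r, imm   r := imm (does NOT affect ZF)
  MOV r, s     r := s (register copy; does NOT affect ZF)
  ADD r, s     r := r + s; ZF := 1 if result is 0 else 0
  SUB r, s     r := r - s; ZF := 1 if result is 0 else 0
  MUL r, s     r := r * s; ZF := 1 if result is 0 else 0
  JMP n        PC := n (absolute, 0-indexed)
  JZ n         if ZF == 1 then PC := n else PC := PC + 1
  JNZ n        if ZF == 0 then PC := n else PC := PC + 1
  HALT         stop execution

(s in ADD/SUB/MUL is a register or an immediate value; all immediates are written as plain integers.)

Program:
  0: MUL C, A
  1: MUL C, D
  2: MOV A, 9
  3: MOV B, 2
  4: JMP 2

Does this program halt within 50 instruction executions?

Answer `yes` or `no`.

Answer: no

Derivation:
Step 1: PC=0 exec 'MUL C, A'. After: A=0 B=0 C=0 D=0 ZF=1 PC=1
Step 2: PC=1 exec 'MUL C, D'. After: A=0 B=0 C=0 D=0 ZF=1 PC=2
Step 3: PC=2 exec 'MOV A, 9'. After: A=9 B=0 C=0 D=0 ZF=1 PC=3
Step 4: PC=3 exec 'MOV B, 2'. After: A=9 B=2 C=0 D=0 ZF=1 PC=4
Step 5: PC=4 exec 'JMP 2'. After: A=9 B=2 C=0 D=0 ZF=1 PC=2
Step 6: PC=2 exec 'MOV A, 9'. After: A=9 B=2 C=0 D=0 ZF=1 PC=3
Step 7: PC=3 exec 'MOV B, 2'. After: A=9 B=2 C=0 D=0 ZF=1 PC=4
State after step 7 equals state after step 4: the program is in a cycle of length 3 and will never halt.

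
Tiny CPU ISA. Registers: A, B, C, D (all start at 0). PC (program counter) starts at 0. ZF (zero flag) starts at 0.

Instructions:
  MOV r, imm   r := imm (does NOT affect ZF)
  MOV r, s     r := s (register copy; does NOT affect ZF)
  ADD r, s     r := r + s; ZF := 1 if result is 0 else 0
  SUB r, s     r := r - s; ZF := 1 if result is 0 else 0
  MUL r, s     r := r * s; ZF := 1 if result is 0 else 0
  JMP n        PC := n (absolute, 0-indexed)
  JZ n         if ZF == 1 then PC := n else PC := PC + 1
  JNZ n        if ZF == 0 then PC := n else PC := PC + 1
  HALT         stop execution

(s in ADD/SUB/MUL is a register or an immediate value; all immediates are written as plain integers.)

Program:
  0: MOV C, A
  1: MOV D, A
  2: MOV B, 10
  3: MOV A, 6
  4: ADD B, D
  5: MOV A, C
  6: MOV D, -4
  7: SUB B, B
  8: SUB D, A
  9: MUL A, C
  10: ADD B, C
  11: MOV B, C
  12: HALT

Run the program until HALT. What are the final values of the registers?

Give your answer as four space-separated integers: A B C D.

Step 1: PC=0 exec 'MOV C, A'. After: A=0 B=0 C=0 D=0 ZF=0 PC=1
Step 2: PC=1 exec 'MOV D, A'. After: A=0 B=0 C=0 D=0 ZF=0 PC=2
Step 3: PC=2 exec 'MOV B, 10'. After: A=0 B=10 C=0 D=0 ZF=0 PC=3
Step 4: PC=3 exec 'MOV A, 6'. After: A=6 B=10 C=0 D=0 ZF=0 PC=4
Step 5: PC=4 exec 'ADD B, D'. After: A=6 B=10 C=0 D=0 ZF=0 PC=5
Step 6: PC=5 exec 'MOV A, C'. After: A=0 B=10 C=0 D=0 ZF=0 PC=6
Step 7: PC=6 exec 'MOV D, -4'. After: A=0 B=10 C=0 D=-4 ZF=0 PC=7
Step 8: PC=7 exec 'SUB B, B'. After: A=0 B=0 C=0 D=-4 ZF=1 PC=8
Step 9: PC=8 exec 'SUB D, A'. After: A=0 B=0 C=0 D=-4 ZF=0 PC=9
Step 10: PC=9 exec 'MUL A, C'. After: A=0 B=0 C=0 D=-4 ZF=1 PC=10
Step 11: PC=10 exec 'ADD B, C'. After: A=0 B=0 C=0 D=-4 ZF=1 PC=11
Step 12: PC=11 exec 'MOV B, C'. After: A=0 B=0 C=0 D=-4 ZF=1 PC=12
Step 13: PC=12 exec 'HALT'. After: A=0 B=0 C=0 D=-4 ZF=1 PC=12 HALTED

Answer: 0 0 0 -4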